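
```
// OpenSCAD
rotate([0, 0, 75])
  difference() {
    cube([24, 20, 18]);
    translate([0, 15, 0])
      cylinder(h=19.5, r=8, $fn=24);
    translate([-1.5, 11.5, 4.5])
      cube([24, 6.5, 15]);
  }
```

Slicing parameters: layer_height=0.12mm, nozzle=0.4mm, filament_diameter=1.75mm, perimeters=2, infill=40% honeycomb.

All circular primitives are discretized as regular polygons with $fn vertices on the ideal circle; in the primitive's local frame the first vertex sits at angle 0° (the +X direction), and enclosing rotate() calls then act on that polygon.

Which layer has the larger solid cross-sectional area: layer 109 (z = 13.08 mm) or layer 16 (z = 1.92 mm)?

Layer 109 (z = 13.08): the cube is present — its section is the full 24×20 rectangle (area 480.00 mm²); the r=8 cylinder at (0, 15) contributes a regular 24-gon of circumradius 8 (area = (24/2)·8.000²·sin(360°/24) = 198.77 mm²); the cube at (-1.5, 11.5) is present — its section is the full 24×6.5 rectangle (area 156.00 mm²); After the difference (first − rest): starting from the 24×20 cube (480.00 mm²), the r=8 cylinder at (0, 15) partially overlaps it — only the 86.66 mm² overlap (of its 198.77 mm²) is removed, clipping the outline; the 24×6.5 cube at (-1.5, 11.5) partially overlaps it — only the 96.06 mm² overlap (of its 156.00 mm²) is removed, clipping the outline — area = 297.28 mm²; (rotated 75° about Z; rotation is an isometry so areas/perimeters/island counts are preserved). So its area = 297.28 mm². Layer 16 (z = 1.92): the 24×20 cube contributes its full rectangle (area 480.00 mm²); the cylinder at (0, 15): section is a regular 24-gon, circumradius r=8 (area = (24/2)·8.000²·sin(360°/24) = 198.77 mm²); the cube at (-1.5, 11.5) is not intersected at this z (z outside [4.5, 19.5]); After the difference (first − rest): starting from the 24×20 cube (480.00 mm²), the r=8 cylinder at (0, 15) partially overlaps it — only the 86.66 mm² overlap (of its 198.77 mm²) is removed, clipping the outline — area = 393.34 mm²; (rotated 75° about Z; rotation is an isometry so areas/perimeters/island counts are preserved). So its area = 393.34 mm². Layer 16 is larger (393.34 vs 297.28 mm²).

layer 16 (z = 1.92 mm)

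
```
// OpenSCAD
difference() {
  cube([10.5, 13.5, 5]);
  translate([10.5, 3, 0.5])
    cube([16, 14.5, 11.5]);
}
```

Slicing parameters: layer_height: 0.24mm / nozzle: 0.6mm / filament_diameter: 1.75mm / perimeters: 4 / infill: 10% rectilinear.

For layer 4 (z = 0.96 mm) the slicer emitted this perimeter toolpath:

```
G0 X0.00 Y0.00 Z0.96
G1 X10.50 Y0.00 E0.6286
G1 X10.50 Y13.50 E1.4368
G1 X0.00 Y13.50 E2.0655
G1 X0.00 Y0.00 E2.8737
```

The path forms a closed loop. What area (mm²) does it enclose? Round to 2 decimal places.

141.75 mm²

Apply the shoelace formula to the sequence of (X, Y) vertices; enclosed area = 141.75 mm².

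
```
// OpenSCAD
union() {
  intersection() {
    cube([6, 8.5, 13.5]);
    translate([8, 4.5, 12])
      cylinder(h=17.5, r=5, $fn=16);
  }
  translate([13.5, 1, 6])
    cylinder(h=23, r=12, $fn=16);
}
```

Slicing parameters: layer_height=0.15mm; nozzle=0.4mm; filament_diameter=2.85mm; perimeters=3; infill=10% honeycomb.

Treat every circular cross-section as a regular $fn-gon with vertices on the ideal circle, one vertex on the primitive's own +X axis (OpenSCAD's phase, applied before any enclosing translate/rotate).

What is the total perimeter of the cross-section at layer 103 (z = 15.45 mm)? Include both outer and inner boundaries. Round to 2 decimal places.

At z = 15.45 mm: the cube does not reach this height (z outside [0, 13.5]); the r=5 cylinder at (8, 4.5) contributes a regular 16-gon of circumradius 5 (perimeter = 2·16·5.000·sin(180°/16) = 31.21 mm); Taking the intersection: at least one operand is absent at this height, so nothing remains; the r=12 cylinder at (13.5, 1) gives a regular 16-gon of circumradius 12 (constant along its height) (perimeter = 2·16·12.000·sin(180°/16) = 74.91 mm); Combining (union): only the r=12 cylinder at (13.5, 1) is present, so the union is just that shape — boundary = 74.91 mm. Overall, the cross-section is a single solid region. Total boundary length (outer) = 74.91 mm.

74.91 mm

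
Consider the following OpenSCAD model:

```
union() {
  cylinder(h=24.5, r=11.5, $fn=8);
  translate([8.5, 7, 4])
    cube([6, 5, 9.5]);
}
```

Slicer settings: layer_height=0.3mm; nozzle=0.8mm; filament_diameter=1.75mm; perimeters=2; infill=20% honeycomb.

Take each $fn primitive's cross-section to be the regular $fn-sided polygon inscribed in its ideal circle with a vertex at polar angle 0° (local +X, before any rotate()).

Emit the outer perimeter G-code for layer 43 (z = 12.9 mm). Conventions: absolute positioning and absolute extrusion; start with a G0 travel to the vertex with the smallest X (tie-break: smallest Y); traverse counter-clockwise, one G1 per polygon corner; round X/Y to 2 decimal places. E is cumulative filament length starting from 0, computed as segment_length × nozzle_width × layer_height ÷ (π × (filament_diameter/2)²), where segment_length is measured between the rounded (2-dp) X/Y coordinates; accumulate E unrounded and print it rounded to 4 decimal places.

G0 X-11.50 Y0.00 Z12.90
G1 X-8.13 Y-8.13 E0.8781
G1 X0.00 Y-11.50 E1.7563
G1 X8.13 Y-8.13 E2.6344
G1 X11.50 Y0.00 E3.5126
G1 X8.60 Y7.00 E4.2686
G1 X14.50 Y7.00 E4.8573
G1 X14.50 Y12.00 E5.3562
G1 X8.50 Y12.00 E5.9549
G1 X8.50 Y7.24 E6.4299
G1 X8.13 Y8.13 E6.5260
G1 X0.00 Y11.50 E7.4042
G1 X-8.13 Y8.13 E8.2823
G1 X-11.50 Y0.00 E9.1605

At z = 12.9 mm: the r=11.5 cylinder contributes a regular 8-gon of circumradius 11.5; the 6×5 cube at (8.5, 7) contributes its full rectangle; Merging all regions: the regions partially overlap (shared area 0.01 mm²), so overlapping operands fuse into one piece — 1 connected region. The outline is a single polygon with 13 vertices. Extrusion per mm of travel: 0.8 × 0.3 / (π × 0.875²) = 0.099780. Accumulating E over each segment gives final E = 9.1605.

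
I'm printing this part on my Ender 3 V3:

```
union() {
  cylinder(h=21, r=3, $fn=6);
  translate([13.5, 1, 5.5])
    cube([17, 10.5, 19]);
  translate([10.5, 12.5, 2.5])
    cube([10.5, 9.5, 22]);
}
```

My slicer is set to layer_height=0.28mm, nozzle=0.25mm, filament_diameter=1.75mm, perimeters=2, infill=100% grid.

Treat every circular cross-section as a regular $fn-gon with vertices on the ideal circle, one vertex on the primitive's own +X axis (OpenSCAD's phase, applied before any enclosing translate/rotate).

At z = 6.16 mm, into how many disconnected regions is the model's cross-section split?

At z = 6.16 mm: the cylinder: section is a regular 6-gon, circumradius r=3; the 17×10.5 cube at (13.5, 1) contributes its full rectangle; the cube at (10.5, 12.5) (footprint 10.5×9.5) is included at this height; Combining (union): the 3 present regions are separate (no shared area or edge), so areas and boundary lengths simply add and each stays a separate island — 3 connected regions. The result has 3 disconnected regions.

3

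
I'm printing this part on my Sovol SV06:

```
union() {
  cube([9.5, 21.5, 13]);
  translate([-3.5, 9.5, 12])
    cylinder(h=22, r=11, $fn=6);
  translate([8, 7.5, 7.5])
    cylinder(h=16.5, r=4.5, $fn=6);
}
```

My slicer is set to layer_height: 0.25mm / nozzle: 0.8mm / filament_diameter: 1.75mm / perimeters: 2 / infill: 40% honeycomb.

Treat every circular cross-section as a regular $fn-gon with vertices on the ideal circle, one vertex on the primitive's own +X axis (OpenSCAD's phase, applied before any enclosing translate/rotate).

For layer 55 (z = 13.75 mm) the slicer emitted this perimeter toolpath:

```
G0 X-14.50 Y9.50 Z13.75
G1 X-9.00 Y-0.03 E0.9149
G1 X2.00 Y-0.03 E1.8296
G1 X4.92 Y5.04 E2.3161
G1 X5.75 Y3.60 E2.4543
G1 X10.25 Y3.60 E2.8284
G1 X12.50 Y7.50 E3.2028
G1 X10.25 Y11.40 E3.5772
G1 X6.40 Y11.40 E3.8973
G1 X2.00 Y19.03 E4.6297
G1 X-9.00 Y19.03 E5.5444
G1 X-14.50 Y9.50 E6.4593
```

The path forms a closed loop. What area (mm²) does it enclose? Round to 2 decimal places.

Apply the shoelace formula to the sequence of (X, Y) vertices; enclosed area = 354.59 mm².

354.59 mm²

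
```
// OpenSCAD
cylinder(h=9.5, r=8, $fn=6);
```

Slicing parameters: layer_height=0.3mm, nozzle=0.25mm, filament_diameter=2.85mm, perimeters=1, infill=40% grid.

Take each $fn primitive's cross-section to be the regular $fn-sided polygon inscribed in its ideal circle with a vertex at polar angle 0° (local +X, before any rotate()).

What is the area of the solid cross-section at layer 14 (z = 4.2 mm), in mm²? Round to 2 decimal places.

At z = 4.2 mm: the r=8 cylinder gives a regular 6-gon of circumradius 8 (constant along its height) (area = (6/2)·8.000²·sin(360°/6) = 166.28 mm²). Overall, the cross-section is a single solid region. Net area = 166.28 mm².

166.28 mm²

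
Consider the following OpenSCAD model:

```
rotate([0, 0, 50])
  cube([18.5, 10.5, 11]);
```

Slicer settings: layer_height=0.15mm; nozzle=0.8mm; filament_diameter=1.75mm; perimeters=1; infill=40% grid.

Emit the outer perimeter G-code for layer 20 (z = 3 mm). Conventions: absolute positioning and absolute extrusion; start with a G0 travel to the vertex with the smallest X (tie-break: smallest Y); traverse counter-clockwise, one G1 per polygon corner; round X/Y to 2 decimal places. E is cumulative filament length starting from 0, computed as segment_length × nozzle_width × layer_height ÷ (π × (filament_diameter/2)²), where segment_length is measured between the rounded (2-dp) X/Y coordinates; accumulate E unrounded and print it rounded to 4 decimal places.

G0 X-8.04 Y6.75 Z3.00
G1 X0.00 Y0.00 E0.5237
G1 X11.89 Y14.17 E1.4466
G1 X3.85 Y20.92 E1.9703
G1 X-8.04 Y6.75 E2.8932

At z = 3 mm: the 18.5×10.5 cube contributes its full rectangle; (whole slice rotated 50° about Z — lengths, areas and connectivity unchanged). The outline is a single polygon with 4 vertices. Extrusion per mm of travel: 0.8 × 0.15 / (π × 0.875²) = 0.049890. Accumulating E over each segment gives final E = 2.8932.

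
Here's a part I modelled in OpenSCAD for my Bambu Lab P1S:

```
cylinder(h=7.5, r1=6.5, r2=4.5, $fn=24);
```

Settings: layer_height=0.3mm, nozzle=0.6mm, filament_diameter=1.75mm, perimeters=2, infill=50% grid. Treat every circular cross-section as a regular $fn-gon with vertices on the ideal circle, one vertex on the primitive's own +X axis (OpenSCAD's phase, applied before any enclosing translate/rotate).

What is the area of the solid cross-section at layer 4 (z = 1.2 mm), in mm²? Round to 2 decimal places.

At z = 1.2 mm: the cone (r1=6.5→r2=4.5) has section circumradius 6.180 here — a regular 24-gon (area = (24/2)·6.180²·sin(360°/24) = 118.62 mm²). Overall, the cross-section is a single solid region. Net area = 118.62 mm².

118.62 mm²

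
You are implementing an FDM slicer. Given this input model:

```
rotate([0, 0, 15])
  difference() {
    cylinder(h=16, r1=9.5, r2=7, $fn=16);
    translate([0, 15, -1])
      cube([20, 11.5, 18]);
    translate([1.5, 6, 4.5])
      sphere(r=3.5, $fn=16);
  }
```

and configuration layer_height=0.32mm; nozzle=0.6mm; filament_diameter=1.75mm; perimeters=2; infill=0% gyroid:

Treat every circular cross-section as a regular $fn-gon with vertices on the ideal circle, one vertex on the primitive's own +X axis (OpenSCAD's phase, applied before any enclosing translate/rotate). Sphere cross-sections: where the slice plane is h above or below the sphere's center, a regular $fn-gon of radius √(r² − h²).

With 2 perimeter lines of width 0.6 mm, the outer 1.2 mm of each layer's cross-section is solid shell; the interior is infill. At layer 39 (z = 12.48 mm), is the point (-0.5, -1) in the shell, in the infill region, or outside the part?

infill

At z = 12.48 mm: the cone (r1=9.5→r2=7) has section circumradius 7.550 here — a regular 16-gon; the 20×11.5 cube at (0, 15) contributes its full rectangle; the sphere at (1.5, 6) is absent (|z−center|=7.980 > r=3.5); Taking the first minus the rest: starting from the cone, the 20×11.5 cube at (0, 15) misses the remaining region (no effect) — 1 connected region; (whole slice rotated 15° about Z — lengths, areas and connectivity unchanged). Overall, the cross-section is a single solid region. Undo the 15° rotation: the query point maps to (-0.742, -0.837) in the un-rotated model frame. The nearest boundary edge runs (-2.89, -6.98)→(-5.34, -5.34); distance from the point to it = 6.30 mm. The point is inside the cross-section and 6.30 mm from the nearest boundary — more than the 1.2 mm shell width (2 × 0.6), so it's in the infill interior.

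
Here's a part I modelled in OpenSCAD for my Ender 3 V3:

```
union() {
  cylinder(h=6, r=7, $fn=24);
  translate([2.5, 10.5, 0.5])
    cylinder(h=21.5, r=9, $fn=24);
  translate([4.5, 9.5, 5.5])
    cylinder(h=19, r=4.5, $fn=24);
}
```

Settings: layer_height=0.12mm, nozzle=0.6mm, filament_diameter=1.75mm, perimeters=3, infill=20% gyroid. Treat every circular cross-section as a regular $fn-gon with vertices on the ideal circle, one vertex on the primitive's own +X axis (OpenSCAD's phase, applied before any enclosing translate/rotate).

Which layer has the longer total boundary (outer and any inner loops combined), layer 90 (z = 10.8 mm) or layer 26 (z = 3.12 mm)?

Layer 90 (z = 10.8): the cylinder is absent (z outside [0, 6]); the r=9 cylinder at (2.5, 10.5) contributes a regular 24-gon of circumradius 9 (perimeter = 2·24·9.000·sin(180°/24) = 56.39 mm); the r=4.5 cylinder at (4.5, 9.5) contributes a regular 24-gon of circumradius 4.5 (perimeter = 2·24·4.500·sin(180°/24) = 28.19 mm); Taking the union: the r=4.5 cylinder at (4.5, 9.5) lies entirely inside the r=9 cylinder at (2.5, 10.5), so the union is just the r=9 cylinder at (2.5, 10.5) — boundary = 56.39 mm. So its perimeter = 56.39 mm. Layer 26 (z = 3.12): the r=7 cylinder gives a regular 24-gon of circumradius 7 (constant along its height) (perimeter = 2·24·7.000·sin(180°/24) = 43.86 mm); the r=9 cylinder at (2.5, 10.5) gives a regular 24-gon of circumradius 9 (constant along its height) (perimeter = 2·24·9.000·sin(180°/24) = 56.39 mm); the cylinder at (4.5, 9.5) does not reach this height (z outside [5.5, 24.5]); Combining (union): the regions partially overlap (shared area 40.80 mm²), so the edge portions inside another operand are dropped and the merged outline is re-measured after clipping — boundary = 74.23 mm. So its perimeter = 74.23 mm. Layer 26 is larger (74.23 vs 56.39 mm).

layer 26 (z = 3.12 mm)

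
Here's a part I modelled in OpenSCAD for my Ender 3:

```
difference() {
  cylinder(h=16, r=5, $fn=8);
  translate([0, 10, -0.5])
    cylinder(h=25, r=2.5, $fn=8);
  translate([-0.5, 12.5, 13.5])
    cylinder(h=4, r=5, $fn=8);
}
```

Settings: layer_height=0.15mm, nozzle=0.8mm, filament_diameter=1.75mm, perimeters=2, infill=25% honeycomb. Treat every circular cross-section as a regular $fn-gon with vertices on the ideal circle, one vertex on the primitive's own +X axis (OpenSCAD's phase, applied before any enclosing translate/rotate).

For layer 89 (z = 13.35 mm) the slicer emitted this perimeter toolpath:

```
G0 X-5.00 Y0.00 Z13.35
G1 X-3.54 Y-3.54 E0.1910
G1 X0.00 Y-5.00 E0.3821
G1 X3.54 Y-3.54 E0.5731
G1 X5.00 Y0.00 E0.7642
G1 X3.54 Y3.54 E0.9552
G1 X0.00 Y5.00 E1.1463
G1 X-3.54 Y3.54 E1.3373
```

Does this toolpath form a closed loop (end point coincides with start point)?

no

Start point (G0): (-5.00, 0.00). End point (last G1): the path does not return to the start — open.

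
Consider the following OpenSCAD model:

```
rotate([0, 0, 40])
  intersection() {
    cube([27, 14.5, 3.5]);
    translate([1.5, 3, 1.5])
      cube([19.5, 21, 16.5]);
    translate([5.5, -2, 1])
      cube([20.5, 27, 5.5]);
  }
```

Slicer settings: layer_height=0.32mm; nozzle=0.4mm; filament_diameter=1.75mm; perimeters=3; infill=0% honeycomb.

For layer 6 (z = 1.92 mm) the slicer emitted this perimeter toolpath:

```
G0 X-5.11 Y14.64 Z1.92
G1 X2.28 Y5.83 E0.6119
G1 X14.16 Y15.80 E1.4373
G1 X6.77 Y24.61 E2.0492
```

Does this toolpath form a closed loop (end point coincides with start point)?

Start point (G0): (-5.11, 14.64). End point (last G1): the path does not return to the start — open.

no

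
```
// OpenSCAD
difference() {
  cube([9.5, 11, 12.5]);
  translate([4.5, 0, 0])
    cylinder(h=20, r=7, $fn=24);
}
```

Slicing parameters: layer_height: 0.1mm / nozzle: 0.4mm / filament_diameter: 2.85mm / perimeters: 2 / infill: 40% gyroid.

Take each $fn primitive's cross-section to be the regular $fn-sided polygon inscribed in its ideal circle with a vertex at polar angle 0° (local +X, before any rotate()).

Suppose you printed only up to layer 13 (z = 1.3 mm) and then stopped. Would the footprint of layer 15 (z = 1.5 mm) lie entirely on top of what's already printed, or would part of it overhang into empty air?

Compare the two slices. At z = 1.3: the 9.5×11 cube contributes its full rectangle (area 104.50 mm²); the cylinder at (4.5, 0): section is a regular 24-gon, circumradius r=7 (area = (24/2)·7.000²·sin(360°/24) = 152.19 mm²); Subtracting the remaining from the first: starting from the 9.5×11 cube (104.50 mm²), the r=7 cylinder at (4.5, 0) partially overlaps it — only the 60.49 mm² overlap (of its 152.19 mm²) is removed, clipping the outline — area = 44.01 mm². At z = 1.5: the cube (footprint 9.5×11) is included at this height (area 104.50 mm²); the r=7 cylinder at (4.5, 0) contributes a regular 24-gon of circumradius 7 (area = (24/2)·7.000²·sin(360°/24) = 152.19 mm²); Subtracting the remaining from the first: starting from the 9.5×11 cube (104.50 mm²), the r=7 cylinder at (4.5, 0) partially overlaps it — only the 60.49 mm² overlap (of its 152.19 mm²) is removed, clipping the outline — area = 44.01 mm². Checking containment: the cross-section at z = 1.5 is a subset of the cross-section at z = 1.3.

entirely on top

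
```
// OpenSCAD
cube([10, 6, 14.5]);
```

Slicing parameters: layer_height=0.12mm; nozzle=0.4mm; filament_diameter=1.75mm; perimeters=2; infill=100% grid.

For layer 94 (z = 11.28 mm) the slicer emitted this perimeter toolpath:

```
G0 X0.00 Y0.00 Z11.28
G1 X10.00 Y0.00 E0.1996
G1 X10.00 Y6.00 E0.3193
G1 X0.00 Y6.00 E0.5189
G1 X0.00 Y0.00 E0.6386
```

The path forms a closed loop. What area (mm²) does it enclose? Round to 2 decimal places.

Apply the shoelace formula to the sequence of (X, Y) vertices; enclosed area = 60.00 mm².

60.00 mm²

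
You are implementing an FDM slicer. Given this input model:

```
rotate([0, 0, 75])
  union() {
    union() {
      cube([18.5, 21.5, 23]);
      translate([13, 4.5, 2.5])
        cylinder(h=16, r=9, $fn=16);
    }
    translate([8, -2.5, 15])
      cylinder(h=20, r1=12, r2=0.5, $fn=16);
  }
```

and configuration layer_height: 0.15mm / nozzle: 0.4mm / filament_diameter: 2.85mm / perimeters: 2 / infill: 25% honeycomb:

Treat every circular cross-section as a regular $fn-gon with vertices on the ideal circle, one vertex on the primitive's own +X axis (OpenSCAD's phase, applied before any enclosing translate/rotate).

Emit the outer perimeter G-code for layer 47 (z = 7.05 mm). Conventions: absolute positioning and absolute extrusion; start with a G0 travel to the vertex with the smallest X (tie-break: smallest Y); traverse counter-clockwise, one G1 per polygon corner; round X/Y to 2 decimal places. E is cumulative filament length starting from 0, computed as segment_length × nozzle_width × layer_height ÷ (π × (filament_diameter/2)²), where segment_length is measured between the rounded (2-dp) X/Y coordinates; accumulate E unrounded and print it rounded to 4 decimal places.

At z = 7.05 mm: the cube (footprint 18.5×21.5) is included at this height; the cylinder at (13, 4.5): section is a regular 16-gon, circumradius r=9; Combining (union): the regions partially overlap (shared area 170.47 mm²), so overlapping operands fuse into one piece — 1 connected region; the cone at (8, -2.5) is absent (z outside [15, 35]); Combining (union): only that combined region is present, so the union is just that shape — 1 connected region; (whole slice rotated 75° about Z — lengths, areas and connectivity unchanged). The outline is a single polygon with 14 vertices. Extrusion per mm of travel: 0.4 × 0.15 / (π × 1.425²) = 0.009405. Accumulating E over each segment gives final E = 0.8166.

G0 X-20.77 Y5.56 Z7.05
G1 X0.00 Y0.00 E0.2022
G1 X1.40 Y5.21 E0.2530
G1 X3.52 Y5.93 E0.2740
G1 X6.16 Y8.24 E0.3070
G1 X7.71 Y11.39 E0.3400
G1 X7.94 Y14.90 E0.3731
G1 X6.81 Y18.22 E0.4061
G1 X4.50 Y20.86 E0.4391
G1 X1.35 Y22.42 E0.4722
G1 X-2.16 Y22.64 E0.5052
G1 X-5.48 Y21.52 E0.5382
G1 X-6.26 Y20.83 E0.5480
G1 X-15.98 Y23.43 E0.6426
G1 X-20.77 Y5.56 E0.8166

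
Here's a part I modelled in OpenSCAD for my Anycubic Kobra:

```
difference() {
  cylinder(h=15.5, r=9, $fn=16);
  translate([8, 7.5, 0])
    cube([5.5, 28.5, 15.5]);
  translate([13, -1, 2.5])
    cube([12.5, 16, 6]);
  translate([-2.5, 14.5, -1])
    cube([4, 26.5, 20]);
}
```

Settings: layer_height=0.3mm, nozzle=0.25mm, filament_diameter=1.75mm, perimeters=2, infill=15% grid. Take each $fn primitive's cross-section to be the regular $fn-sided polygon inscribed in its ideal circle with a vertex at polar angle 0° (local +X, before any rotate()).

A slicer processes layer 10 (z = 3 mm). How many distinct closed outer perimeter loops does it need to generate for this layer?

1

At z = 3 mm: the r=9 cylinder gives a regular 16-gon of circumradius 9 (constant along its height); the 5.5×28.5 cube at (8, 7.5) contributes its full rectangle; the cube at (13, -1) is present — its section is the full 12.5×16 rectangle; the cube at (-2.5, 14.5) (footprint 4×26.5) is included at this height; Subtracting the remaining from the first: starting from the r=9 cylinder, the 5.5×28.5 cube at (8, 7.5) misses the remaining region (no effect); the 12.5×16 cube at (13, -1) misses the remaining region (no effect); the 4×26.5 cube at (-2.5, 14.5) misses the remaining region (no effect) — 1 connected region. The result has 1 disconnected region.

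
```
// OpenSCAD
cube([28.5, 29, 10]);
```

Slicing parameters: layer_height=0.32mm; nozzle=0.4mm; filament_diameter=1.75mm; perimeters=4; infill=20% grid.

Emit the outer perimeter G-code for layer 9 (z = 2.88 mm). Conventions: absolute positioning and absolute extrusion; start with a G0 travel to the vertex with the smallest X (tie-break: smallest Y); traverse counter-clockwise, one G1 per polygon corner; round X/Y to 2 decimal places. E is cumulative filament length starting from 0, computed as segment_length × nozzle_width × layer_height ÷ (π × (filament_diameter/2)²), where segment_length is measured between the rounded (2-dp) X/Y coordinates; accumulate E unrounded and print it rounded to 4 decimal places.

At z = 2.88 mm: the cube (footprint 28.5×29) is included at this height. The outline is a single polygon with 4 vertices. Extrusion per mm of travel: 0.4 × 0.32 / (π × 0.875²) = 0.053216. Accumulating E over each segment gives final E = 6.1199.

G0 X0.00 Y0.00 Z2.88
G1 X28.50 Y0.00 E1.5167
G1 X28.50 Y29.00 E3.0599
G1 X0.00 Y29.00 E4.5766
G1 X0.00 Y0.00 E6.1199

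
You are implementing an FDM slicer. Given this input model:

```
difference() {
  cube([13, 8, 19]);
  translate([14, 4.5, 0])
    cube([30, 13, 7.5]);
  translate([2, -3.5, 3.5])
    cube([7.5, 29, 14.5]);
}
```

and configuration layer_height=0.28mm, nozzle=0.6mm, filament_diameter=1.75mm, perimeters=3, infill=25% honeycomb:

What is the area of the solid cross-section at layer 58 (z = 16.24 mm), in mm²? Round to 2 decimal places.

At z = 16.24 mm: the cube (footprint 13×8) is included at this height (area 104.00 mm²); the cube at (14, 4.5) is not intersected at this z (z outside [0, 7.5]); the cube at (2, -3.5) (footprint 7.5×29) is included at this height (area 217.50 mm²); Subtracting the remaining from the first: starting from the 13×8 cube (104.00 mm²), the 7.5×29 cube at (2, -3.5) partially overlaps it — only the 60.00 mm² overlap (of its 217.50 mm²) is removed, clipping the outline — area = 44.00 mm². Overall, the cross-section has 2 separate islands. Net area = 44.00 mm².

44.00 mm²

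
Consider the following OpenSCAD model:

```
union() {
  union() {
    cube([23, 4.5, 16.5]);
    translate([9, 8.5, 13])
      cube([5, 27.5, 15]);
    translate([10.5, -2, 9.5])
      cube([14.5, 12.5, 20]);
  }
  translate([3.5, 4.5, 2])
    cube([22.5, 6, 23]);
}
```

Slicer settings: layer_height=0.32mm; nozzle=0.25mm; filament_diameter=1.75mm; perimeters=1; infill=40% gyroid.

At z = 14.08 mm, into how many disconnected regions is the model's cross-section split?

1

At z = 14.08 mm: the cube (footprint 23×4.5) is included at this height; the cube at (9, 8.5) (footprint 5×27.5) is included at this height; the 14.5×12.5 cube at (10.5, -2) contributes its full rectangle; Combining (union): the regions partially overlap (shared area 63.25 mm²), so overlapping operands fuse into one piece — 1 connected region; the cube at (3.5, 4.5) (footprint 22.5×6) is included at this height; Combining (union): the regions partially overlap (shared area 90.00 mm²), so overlapping operands fuse into one piece — 1 connected region. The result has 1 disconnected region.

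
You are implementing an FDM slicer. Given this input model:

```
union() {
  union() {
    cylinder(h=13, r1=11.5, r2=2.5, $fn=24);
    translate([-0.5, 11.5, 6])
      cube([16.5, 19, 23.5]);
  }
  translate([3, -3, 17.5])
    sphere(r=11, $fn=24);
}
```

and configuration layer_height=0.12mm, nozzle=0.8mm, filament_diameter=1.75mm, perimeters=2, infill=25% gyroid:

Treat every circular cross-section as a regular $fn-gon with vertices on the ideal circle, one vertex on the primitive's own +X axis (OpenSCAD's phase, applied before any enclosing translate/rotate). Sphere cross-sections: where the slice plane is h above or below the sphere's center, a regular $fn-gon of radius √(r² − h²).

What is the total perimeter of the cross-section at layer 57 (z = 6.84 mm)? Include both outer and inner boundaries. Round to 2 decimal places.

113.48 mm

At z = 6.84 mm: the cone: at t=0.526 of its height the radius interpolates to r₁+(r₂−r₁)t = 6.765, giving a regular 24-gon of that circumradius (perimeter = 2·24·6.765·sin(180°/24) = 42.38 mm); the cube at (-0.5, 11.5) (footprint 16.5×19) is included at this height (perimeter 71.00 mm); Taking the union: the 2 present regions are separate (no shared area or edge), so areas and boundary lengths simply add and each stays a separate island — boundary = 113.38 mm; the r=11 sphere at (3, -3) slices to a regular 24-gon of circumradius 2.714 (√(r²−h²) with h=10.66 from center) (perimeter = 2·24·2.714·sin(180°/24) = 17.00 mm); Taking the union: the regions partially overlap (shared area 22.47 mm²), so the edge portions inside another operand are dropped and the merged outline is re-measured after clipping — boundary = 113.48 mm. Overall, the cross-section has 2 separate islands. Total boundary length (outer) = 113.48 mm.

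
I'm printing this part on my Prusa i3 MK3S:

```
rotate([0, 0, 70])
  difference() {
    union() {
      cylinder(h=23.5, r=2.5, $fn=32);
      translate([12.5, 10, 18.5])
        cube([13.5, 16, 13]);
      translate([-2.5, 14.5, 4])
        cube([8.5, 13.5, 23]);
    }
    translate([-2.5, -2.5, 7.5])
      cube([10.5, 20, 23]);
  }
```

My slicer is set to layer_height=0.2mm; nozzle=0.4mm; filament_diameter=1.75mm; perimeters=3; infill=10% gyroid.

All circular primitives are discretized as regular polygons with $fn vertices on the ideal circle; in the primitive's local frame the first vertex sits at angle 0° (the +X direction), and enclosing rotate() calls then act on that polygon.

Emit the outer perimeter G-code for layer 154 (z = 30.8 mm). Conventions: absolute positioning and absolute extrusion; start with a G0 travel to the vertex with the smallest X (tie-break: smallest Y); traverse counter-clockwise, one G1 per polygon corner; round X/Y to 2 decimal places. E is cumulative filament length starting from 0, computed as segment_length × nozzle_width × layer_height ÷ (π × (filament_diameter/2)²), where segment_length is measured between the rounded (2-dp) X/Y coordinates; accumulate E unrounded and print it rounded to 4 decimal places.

G0 X-20.16 Y20.64 Z30.80
G1 X-5.12 Y15.17 E0.5323
G1 X-0.50 Y27.85 E0.9811
G1 X-15.54 Y33.32 E1.5134
G1 X-20.16 Y20.64 E1.9623

At z = 30.8 mm: the cylinder is not intersected at this z (z outside [0, 23.5]); the 13.5×16 cube at (12.5, 10) contributes its full rectangle; the cube at (-2.5, 14.5) is absent (z outside [4, 27]); Combining (union): only the 13.5×16 cube at (12.5, 10) is present, so the union is just that shape — 1 connected region; the cube at (-2.5, -2.5) is not intersected at this z (z outside [7.5, 30.5]); Taking the first minus the rest: none of the subtracted shapes is present at this height, so that combined region is unchanged — 1 connected region; (rotated 70° about Z; rotation is an isometry so areas/perimeters/island counts are preserved). The outline is a single polygon with 4 vertices. Extrusion per mm of travel: 0.4 × 0.2 / (π × 0.875²) = 0.033260. Accumulating E over each segment gives final E = 1.9623.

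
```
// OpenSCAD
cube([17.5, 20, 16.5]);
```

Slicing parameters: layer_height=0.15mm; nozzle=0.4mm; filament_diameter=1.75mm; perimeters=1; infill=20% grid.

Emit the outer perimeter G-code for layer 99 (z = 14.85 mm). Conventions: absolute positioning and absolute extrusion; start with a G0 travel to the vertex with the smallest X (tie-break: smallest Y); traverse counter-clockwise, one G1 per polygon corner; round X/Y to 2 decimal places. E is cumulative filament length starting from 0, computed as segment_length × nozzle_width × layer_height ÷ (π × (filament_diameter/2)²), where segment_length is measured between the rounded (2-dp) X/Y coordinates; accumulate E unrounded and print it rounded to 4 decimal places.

At z = 14.85 mm: the cube is present — its section is the full 17.5×20 rectangle. The outline is a single polygon with 4 vertices. Extrusion per mm of travel: 0.4 × 0.15 / (π × 0.875²) = 0.024945. Accumulating E over each segment gives final E = 1.8709.

G0 X0.00 Y0.00 Z14.85
G1 X17.50 Y0.00 E0.4365
G1 X17.50 Y20.00 E0.9354
G1 X0.00 Y20.00 E1.3720
G1 X0.00 Y0.00 E1.8709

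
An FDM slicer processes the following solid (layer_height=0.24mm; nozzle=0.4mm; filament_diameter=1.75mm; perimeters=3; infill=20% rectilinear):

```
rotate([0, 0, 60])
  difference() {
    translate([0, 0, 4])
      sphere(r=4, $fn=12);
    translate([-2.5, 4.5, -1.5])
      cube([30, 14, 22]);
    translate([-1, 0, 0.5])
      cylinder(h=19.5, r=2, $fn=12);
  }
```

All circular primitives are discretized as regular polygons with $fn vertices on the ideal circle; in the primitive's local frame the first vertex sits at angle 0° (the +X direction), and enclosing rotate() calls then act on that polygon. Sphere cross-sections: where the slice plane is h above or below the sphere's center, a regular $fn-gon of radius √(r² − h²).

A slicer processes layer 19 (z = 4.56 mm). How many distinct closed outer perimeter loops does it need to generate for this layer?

1

At z = 4.56 mm: the r=4 sphere slices to a regular 12-gon of circumradius 3.961 (√(r²−h²) with h=0.56 from center); the cube at (-2.5, 4.5) is present — its section is the full 30×14 rectangle; the cylinder at (-1, 0): section is a regular 12-gon, circumradius r=2; Taking the first minus the rest: starting from the r=4 sphere, the 30×14 cube at (-2.5, 4.5) misses the remaining region (no effect); the r=2 cylinder at (-1, 0) lies wholly inside it (removes its full 12.00 mm² and its 12.42 mm outline becomes a hole wall) — 1 connected region with 1 hole; (rotated 60° about Z; rotation is an isometry so areas/perimeters/island counts are preserved). The result has 1 disconnected region.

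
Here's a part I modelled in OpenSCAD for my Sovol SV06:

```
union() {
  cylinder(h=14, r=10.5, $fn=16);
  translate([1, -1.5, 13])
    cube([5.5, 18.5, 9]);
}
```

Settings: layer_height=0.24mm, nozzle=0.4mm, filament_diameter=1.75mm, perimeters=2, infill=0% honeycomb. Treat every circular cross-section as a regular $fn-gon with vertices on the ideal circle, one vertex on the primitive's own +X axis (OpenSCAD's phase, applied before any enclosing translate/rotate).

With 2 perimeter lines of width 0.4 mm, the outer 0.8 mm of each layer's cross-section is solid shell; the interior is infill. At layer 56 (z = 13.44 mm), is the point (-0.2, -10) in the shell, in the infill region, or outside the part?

At z = 13.44 mm: the r=10.5 cylinder gives a regular 16-gon of circumradius 10.5 (constant along its height); the cube at (1, -1.5) is present — its section is the full 5.5×18.5 rectangle; Merging all regions: the regions partially overlap (shared area 60.45 mm²), so overlapping operands fuse into one piece — 1 connected region. Overall, the cross-section is a single solid region. The nearest boundary edge runs (-0.00, -10.50)→(-4.02, -9.70); distance from the point to it = 0.45 mm. The point is inside the cross-section, 0.45 mm from the nearest boundary — within the 0.8 mm shell band (2 × 0.4).

shell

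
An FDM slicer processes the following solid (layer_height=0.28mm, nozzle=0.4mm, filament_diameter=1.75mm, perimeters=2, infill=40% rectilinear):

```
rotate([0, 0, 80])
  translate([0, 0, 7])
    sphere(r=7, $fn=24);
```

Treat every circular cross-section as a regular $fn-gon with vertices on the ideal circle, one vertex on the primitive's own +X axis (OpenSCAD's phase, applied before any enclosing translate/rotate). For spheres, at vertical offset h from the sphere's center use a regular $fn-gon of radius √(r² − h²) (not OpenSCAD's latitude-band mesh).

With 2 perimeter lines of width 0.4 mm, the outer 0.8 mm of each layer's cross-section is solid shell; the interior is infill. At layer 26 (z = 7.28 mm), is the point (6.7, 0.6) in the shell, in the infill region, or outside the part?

At z = 7.28 mm: the r=7 sphere contributes a regular 24-gon of circumradius √(7²−0.28²) = 6.994; (rotated 80° about Z; rotation is an isometry so areas/perimeters/island counts are preserved). Overall, the cross-section is a single solid region. Undo the 80° rotation: the query point maps to (1.754, -6.494) in the un-rotated model frame. The nearest boundary edge runs (1.81, -6.76)→(3.50, -6.06); distance from the point to it = 0.26 mm. The point is inside the cross-section, 0.26 mm from the nearest boundary — within the 0.8 mm shell band (2 × 0.4).

shell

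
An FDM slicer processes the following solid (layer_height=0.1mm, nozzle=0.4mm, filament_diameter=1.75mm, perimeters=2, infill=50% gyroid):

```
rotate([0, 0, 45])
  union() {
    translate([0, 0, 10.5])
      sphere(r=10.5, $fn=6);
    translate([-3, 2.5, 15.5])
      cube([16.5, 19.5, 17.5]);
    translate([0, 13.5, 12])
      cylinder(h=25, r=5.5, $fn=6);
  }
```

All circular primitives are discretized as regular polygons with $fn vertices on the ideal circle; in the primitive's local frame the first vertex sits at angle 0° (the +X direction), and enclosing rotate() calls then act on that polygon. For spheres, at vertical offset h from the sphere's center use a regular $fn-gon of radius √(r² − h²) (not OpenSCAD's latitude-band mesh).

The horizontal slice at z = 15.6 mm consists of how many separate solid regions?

At z = 15.6 mm: the r=10.5 sphere contributes a regular 6-gon of circumradius √(10.5²−5.1²) = 9.178; the cube at (-3, 2.5) is present — its section is the full 16.5×19.5 rectangle; the r=5.5 cylinder at (0, 13.5) gives a regular 6-gon of circumradius 5.5 (constant along its height); Merging all regions: the regions partially overlap (shared area 117.69 mm²), so overlapping operands fuse into one piece — 1 connected region; (rotated 45° about Z; rotation is an isometry so areas/perimeters/island counts are preserved). The result has 1 disconnected region.

1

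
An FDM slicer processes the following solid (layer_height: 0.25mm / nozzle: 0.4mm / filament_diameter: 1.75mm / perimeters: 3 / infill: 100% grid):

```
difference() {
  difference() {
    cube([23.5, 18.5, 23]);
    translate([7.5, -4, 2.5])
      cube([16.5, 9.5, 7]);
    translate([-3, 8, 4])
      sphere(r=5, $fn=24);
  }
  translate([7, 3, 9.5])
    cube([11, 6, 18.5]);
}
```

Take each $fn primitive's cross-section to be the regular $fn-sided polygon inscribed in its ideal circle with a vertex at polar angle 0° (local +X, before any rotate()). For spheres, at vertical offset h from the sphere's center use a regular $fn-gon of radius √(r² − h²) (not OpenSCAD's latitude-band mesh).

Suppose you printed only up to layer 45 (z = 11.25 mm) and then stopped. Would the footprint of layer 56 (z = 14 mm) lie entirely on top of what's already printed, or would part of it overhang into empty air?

entirely on top

Compare the two slices. At z = 11.25: the 23.5×18.5 cube contributes its full rectangle (area 434.75 mm²); the cube at (7.5, -4) is absent (z outside [2.5, 9.5]); the sphere at (-3, 8) is absent (|z−center|=7.250 > r=5); Subtracting the remaining from the first: none of the subtracted shapes is present at this height, so the 23.5×18.5 cube is unchanged — area = 434.75 mm²; the cube at (7, 3) is present — its section is the full 11×6 rectangle (area 66.00 mm²); After the difference (first − rest): starting from that combined region (434.75 mm²), the 11×6 cube at (7, 3) lies wholly inside it (removes its full 66.00 mm² and its 34.00 mm outline becomes a hole wall) — area = 368.75 mm². At z = 14: the cube is present — its section is the full 23.5×18.5 rectangle (area 434.75 mm²); the cube at (7.5, -4) is not intersected at this z (z outside [2.5, 9.5]); the sphere at (-3, 8) is not intersected at this z (|z−center|=10.000 > r=5); After the difference (first − rest): none of the subtracted shapes is present at this height, so the 23.5×18.5 cube is unchanged — area = 434.75 mm²; the cube at (7, 3) is present — its section is the full 11×6 rectangle (area 66.00 mm²); Subtracting the remaining from the first: starting from that combined region (434.75 mm²), the 11×6 cube at (7, 3) lies wholly inside it (removes its full 66.00 mm² and its 34.00 mm outline becomes a hole wall) — area = 368.75 mm². Checking containment: the cross-section at z = 14 is a subset of the cross-section at z = 11.25.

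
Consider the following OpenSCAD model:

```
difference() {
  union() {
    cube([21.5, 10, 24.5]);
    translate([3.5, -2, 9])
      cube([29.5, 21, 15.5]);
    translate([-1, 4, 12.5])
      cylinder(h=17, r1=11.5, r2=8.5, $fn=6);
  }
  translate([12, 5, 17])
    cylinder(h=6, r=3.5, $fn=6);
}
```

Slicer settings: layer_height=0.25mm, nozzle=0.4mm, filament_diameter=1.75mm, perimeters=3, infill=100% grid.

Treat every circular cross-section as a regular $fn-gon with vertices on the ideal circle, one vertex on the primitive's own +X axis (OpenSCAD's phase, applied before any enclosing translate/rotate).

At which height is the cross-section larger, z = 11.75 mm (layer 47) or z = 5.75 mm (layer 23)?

layer 47 (z = 11.75 mm)

Layer 47 (z = 11.75): the cube is present — its section is the full 21.5×10 rectangle (area 215.00 mm²); the cube at (3.5, -2) (footprint 29.5×21) is included at this height (area 619.50 mm²); the cone at (-1, 4) does not reach this height (z outside [12.5, 29.5]); Merging all regions: the regions partially overlap — summed areas 834.50 mm² minus the doubly-counted overlap 180.00 mm² gives 654.50 mm² — area = 654.50 mm²; the cylinder at (12, 5) does not reach this height (z outside [17, 23]); Taking the first minus the rest: none of the subtracted shapes is present at this height, so the result so far is unchanged — area = 654.50 mm². So its area = 654.50 mm². Layer 23 (z = 5.75): the 21.5×10 cube contributes its full rectangle (area 215.00 mm²); the cube at (3.5, -2) is absent (z outside [9, 24.5]); the cone at (-1, 4) does not reach this height (z outside [12.5, 29.5]); Combining (union): only the 21.5×10 cube is present, so the union is just that shape — area = 215.00 mm²; the cylinder at (12, 5) does not reach this height (z outside [17, 23]); Subtracting the remaining from the first: none of the subtracted shapes is present at this height, so that combined region is unchanged — area = 215.00 mm². So its area = 215.00 mm². Layer 47 is larger (654.50 vs 215.00 mm²).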